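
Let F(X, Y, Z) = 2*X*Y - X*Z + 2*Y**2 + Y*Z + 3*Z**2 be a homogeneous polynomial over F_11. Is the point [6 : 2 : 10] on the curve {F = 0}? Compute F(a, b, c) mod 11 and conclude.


F(6,2,10) ≡ 6 (mod 11); P is NOT on the curve.

Evaluate F(6, 2, 10) term-by-term (mod 11).
  2*X*Y ↦ 2·6·2·1 = 24
  -X*Z ↦ -1·6·1·10 = -60
  2*Y**2 ↦ 2·1·4·1 = 8
  Y*Z ↦ 1·1·2·10 = 20
  3*Z**2 ↦ 3·1·1·100 = 300
Sum: F(6, 2, 10) = (24) + (-60) + (8) + (20) + (300) = 292.
Reducing mod 11: 292 ≡ 6 (mod 11).
Since F(a, b, c) ≡ 6 ≠ 0 (mod 11), P does NOT lie on the curve.


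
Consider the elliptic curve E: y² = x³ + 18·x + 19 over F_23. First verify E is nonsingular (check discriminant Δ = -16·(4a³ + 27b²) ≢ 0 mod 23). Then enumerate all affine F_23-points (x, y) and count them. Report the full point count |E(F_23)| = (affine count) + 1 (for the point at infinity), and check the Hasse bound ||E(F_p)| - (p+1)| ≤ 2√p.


Affine points = {(3, 10), (3, 13), (5, 2), (5, 21), (8, 10), (8, 13), (9, 6), (9, 17), (10, 7), (10, 16), (12, 10), (12, 13), (13, 9), (13, 14), (14, 5), (14, 18), (22, 0)}; affine count = 17; |E(F_23)| = 18.

Discriminant check: Δ ∝ 4a³ + 27b² = 4·18³ + 27·19² = 4·5832 + 27·361 ≡ 1 (mod 23). Nonzero ⇒ E is nonsingular.
For each x ∈ F_23, compute rhs = x³ + 18·x + 19 mod 23, then count y ∈ F_23 with y² ≡ rhs.
  x = 0: rhs = 19, matching y values: none (0 points).
  x = 1: rhs = 15, matching y values: none (0 points).
  x = 2: rhs = 17, matching y values: none (0 points).
  x = 3: rhs = 8, matching y values: 10, 13 (2 points).
  x = 4: rhs = 17, matching y values: none (0 points).
  x = 5: rhs = 4, matching y values: 2, 21 (2 points).
  x = 6: rhs = 21, matching y values: none (0 points).
  x = 7: rhs = 5, matching y values: none (0 points).
  x = 8: rhs = 8, matching y values: 10, 13 (2 points).
  x = 9: rhs = 13, matching y values: 6, 17 (2 points).
  x = 10: rhs = 3, matching y values: 7, 16 (2 points).
  x = 11: rhs = 7, matching y values: none (0 points).
  x = 12: rhs = 8, matching y values: 10, 13 (2 points).
  x = 13: rhs = 12, matching y values: 9, 14 (2 points).
  x = 14: rhs = 2, matching y values: 5, 18 (2 points).
  x = 15: rhs = 7, matching y values: none (0 points).
  x = 16: rhs = 10, matching y values: none (0 points).
  x = 17: rhs = 17, matching y values: none (0 points).
  x = 18: rhs = 11, matching y values: none (0 points).
  x = 19: rhs = 21, matching y values: none (0 points).
  x = 20: rhs = 7, matching y values: none (0 points).
  x = 21: rhs = 21, matching y values: none (0 points).
  x = 22: rhs = 0, matching y values: 0 (1 points).
Total affine count: 17.
Full point count |E(F_23)| = 17 + 1 = 18.
Hasse bound: |18 − (23+1)| = |-6| = 6 ≤ 2√23 ≈ 9.5917 ✓.


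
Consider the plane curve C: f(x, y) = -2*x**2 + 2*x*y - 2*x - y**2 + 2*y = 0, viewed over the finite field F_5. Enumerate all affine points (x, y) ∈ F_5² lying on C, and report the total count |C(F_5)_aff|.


Affine F_5-points: {(0, 0), (0, 2), (1, 2), (4, 0)}; count = 4.

For each of the 25 pairs (x, y) ∈ F_5², evaluate f(x, y) mod 5. Record the zeros.
  x = 0: [0↦0, 1↦1, 2↦0, 3↦2, 4↦2]  zeros at y ∈ {0, 2}
  x = 1: [0↦1, 1↦4, 2↦0, 3↦4, 4↦1]  zeros at y ∈ {2}
  x = 2: [0↦3, 1↦3, 2↦1, 3↦2, 4↦1]  zeros at y ∈ ∅
  x = 3: [0↦1, 1↦3, 2↦3, 3↦1, 4↦2]  zeros at y ∈ ∅
  x = 4: [0↦0, 1↦4, 2↦1, 3↦1, 4↦4]  zeros at y ∈ {0}
Collecting zeros: affine points = {(0, 0), (0, 2), (1, 2), (4, 0)}.
Total count |C(F_5)_aff| = 4.


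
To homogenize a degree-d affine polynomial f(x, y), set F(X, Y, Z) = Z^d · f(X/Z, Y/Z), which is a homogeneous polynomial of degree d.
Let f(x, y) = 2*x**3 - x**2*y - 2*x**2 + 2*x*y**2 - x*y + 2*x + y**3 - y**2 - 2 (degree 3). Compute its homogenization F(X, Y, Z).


F(X, Y, Z) = 2*X**3 - X**2*Y - 2*X**2*Z + 2*X*Y**2 - X*Y*Z + 2*X*Z**2 + Y**3 - Y**2*Z - 2*Z**3

deg(f) = 3.
Substitute x = X/Z, y = Y/Z into f, then multiply by Z^3.
  monomial 2·x^3·y^0 ↦ 2·X^3·Y^0·Z^0.
  monomial -1·x^2·y^1 ↦ -1·X^2·Y^1·Z^0.
  monomial -2·x^2·y^0 ↦ -2·X^2·Y^0·Z^1.
  monomial 2·x^1·y^2 ↦ 2·X^1·Y^2·Z^0.
  monomial -1·x^1·y^1 ↦ -1·X^1·Y^1·Z^1.
  monomial 2·x^1·y^0 ↦ 2·X^1·Y^0·Z^2.
  monomial 1·x^0·y^3 ↦ 1·X^0·Y^3·Z^0.
  monomial -1·x^0·y^2 ↦ -1·X^0·Y^2·Z^1.
  monomial -2·x^0·y^0 ↦ -2·X^0·Y^0·Z^3.
Collecting: F(X, Y, Z) = 2*X**3 - X**2*Y - 2*X**2*Z + 2*X*Y**2 - X*Y*Z + 2*X*Z**2 + Y**3 - Y**2*Z - 2*Z**3.


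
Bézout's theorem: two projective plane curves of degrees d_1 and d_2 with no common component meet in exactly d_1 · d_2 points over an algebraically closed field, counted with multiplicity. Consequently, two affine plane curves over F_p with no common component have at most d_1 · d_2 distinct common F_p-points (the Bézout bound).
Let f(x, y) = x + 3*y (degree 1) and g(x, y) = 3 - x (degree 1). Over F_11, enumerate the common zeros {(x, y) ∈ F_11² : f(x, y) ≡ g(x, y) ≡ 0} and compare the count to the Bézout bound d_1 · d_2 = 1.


Common zeros: {(3, 10)}; count = 1; Bézout bound = 1.

deg(f) = 1, deg(g) = 1, so Bézout bound = 1.
Scan x ∈ F_11. For each x, list the y ∈ F_11 with f(x, y) ≡ 0 and those with g(x, y) ≡ 0 (mod 11); the common zeros in that column are the intersection.
  x = 0: f ≡ 0 at y ∈ {0}; g ≡ 0 at y ∈ ∅; common: ∅.
  x = 1: f ≡ 0 at y ∈ {7}; g ≡ 0 at y ∈ ∅; common: ∅.
  x = 2: f ≡ 0 at y ∈ {3}; g ≡ 0 at y ∈ ∅; common: ∅.
  x = 3: f ≡ 0 at y ∈ {10}; g ≡ 0 at y ∈ {0, 1, 2, 3, 4, 5, 6, 7, 8, 9, 10}; common: {10}.
  x = 4: f ≡ 0 at y ∈ {6}; g ≡ 0 at y ∈ ∅; common: ∅.
  x = 5: f ≡ 0 at y ∈ {2}; g ≡ 0 at y ∈ ∅; common: ∅.
  x = 6: f ≡ 0 at y ∈ {9}; g ≡ 0 at y ∈ ∅; common: ∅.
  x = 7: f ≡ 0 at y ∈ {5}; g ≡ 0 at y ∈ ∅; common: ∅.
  x = 8: f ≡ 0 at y ∈ {1}; g ≡ 0 at y ∈ ∅; common: ∅.
  x = 9: f ≡ 0 at y ∈ {8}; g ≡ 0 at y ∈ ∅; common: ∅.
  x = 10: f ≡ 0 at y ∈ {4}; g ≡ 0 at y ∈ ∅; common: ∅.
Collecting: common zeros = {(3, 10)}, so the count is 1.
Comparison with the Bézout bound: 1 ≤ 1 = deg(f)·deg(g), as expected for curves with no common component (the bound is attained).


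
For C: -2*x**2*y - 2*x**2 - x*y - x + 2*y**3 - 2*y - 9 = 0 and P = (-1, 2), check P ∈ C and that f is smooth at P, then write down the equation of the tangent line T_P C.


Tangent line at P: 9*x + 21*y - 33 = 0.

Step 1: f(-1, 2) = 0, so P lies on C.
Step 2: partial derivatives
  f_x(x, y) = -4*x*y - 4*x - y - 1, f_y(x, y) = -2*x**2 - x + 6*y**2 - 2.
  f_x(P) = 9, f_y(P) = 21 (gradient nonzero, so P is smooth).
Step 3: tangent line at P: 9·(x − -1) + 21·(y − 2) = 0.
Expanding: 9*x + 21*y - 33 = 0.


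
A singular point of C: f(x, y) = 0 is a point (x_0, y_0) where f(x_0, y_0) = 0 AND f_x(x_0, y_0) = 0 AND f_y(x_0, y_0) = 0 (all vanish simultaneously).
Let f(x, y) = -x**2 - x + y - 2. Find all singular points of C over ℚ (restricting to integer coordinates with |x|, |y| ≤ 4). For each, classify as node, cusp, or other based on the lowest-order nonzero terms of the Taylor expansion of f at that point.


No singular points in the scanned grid; C is smooth there.

Compute partial derivatives:
  f_x = -2*x - 1.
  f_y = 1.
f_y = 1 is a nonzero constant, so f_y never vanishes: no point (x, y) can satisfy f = f_x = f_y = 0. In particular no (x, y) ∈ {−4, ..., 4}² is singular; the curve is smooth.


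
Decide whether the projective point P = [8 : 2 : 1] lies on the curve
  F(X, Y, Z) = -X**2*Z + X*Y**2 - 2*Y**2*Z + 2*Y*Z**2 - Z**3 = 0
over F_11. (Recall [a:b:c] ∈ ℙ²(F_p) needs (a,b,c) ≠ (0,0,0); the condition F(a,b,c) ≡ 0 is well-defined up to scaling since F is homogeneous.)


F(8,2,1) ≡ 7 (mod 11); P is NOT on the curve.

Evaluate F(8, 2, 1) term-by-term (mod 11).
  -X**2*Z ↦ -1·64·1·1 = -64
  X*Y**2 ↦ 1·8·4·1 = 32
  -2*Y**2*Z ↦ -2·1·4·1 = -8
  2*Y*Z**2 ↦ 2·1·2·1 = 4
  -Z**3 ↦ -1·1·1·1 = -1
Sum: F(8, 2, 1) = (-64) + (32) + (-8) + (4) + (-1) = -37.
Reducing mod 11: -37 ≡ 7 (mod 11).
Since F(a, b, c) ≡ 7 ≠ 0 (mod 11), P does NOT lie on the curve.


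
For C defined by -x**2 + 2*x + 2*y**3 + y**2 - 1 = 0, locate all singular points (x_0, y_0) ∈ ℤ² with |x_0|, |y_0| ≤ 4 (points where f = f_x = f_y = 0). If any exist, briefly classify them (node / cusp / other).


Singular points: {(1, 0)}; classification: node.

Compute partial derivatives:
  f_x = 2 - 2*x.
  f_y = 6*y**2 + 2*y.
Scan x_0 ∈ {−4, ..., 4}. For each x_0, f_y(x_0, y) is a polynomial in y; find its integer roots y ∈ {−4, ..., 4}, then test f_x and f at those candidates.
  x = -4: f_y(-4, y) = 6*y**2 + 2*y; vanishes at y ∈ {0}. (-4, 0): f_x = 10 ≠ 0.
  x = -3: f_y(-3, y) = 6*y**2 + 2*y; vanishes at y ∈ {0}. (-3, 0): f_x = 8 ≠ 0.
  x = -2: f_y(-2, y) = 6*y**2 + 2*y; vanishes at y ∈ {0}. (-2, 0): f_x = 6 ≠ 0.
  x = -1: f_y(-1, y) = 6*y**2 + 2*y; vanishes at y ∈ {0}. (-1, 0): f_x = 4 ≠ 0.
  x = 0: f_y(0, y) = 6*y**2 + 2*y; vanishes at y ∈ {0}. (0, 0): f_x = 2 ≠ 0.
  x = 1: f_y(1, y) = 6*y**2 + 2*y; vanishes at y ∈ {0}. (1, 0): f_x = 0, f = 0 — SINGULAR.
  x = 2: f_y(2, y) = 6*y**2 + 2*y; vanishes at y ∈ {0}. (2, 0): f_x = -2 ≠ 0.
  x = 3: f_y(3, y) = 6*y**2 + 2*y; vanishes at y ∈ {0}. (3, 0): f_x = -4 ≠ 0.
  x = 4: f_y(4, y) = 6*y**2 + 2*y; vanishes at y ∈ {0}. (4, 0): f_x = -6 ≠ 0.
Only singular point on the grid: (1, 0).
Classify: substitute x = 1 + u, y = 0 + v and expand: f = -u**2 + 2*v**3 + v**2.
No constant or linear terms (consistent with a singular point). Quadratic part: -u**2 + v**2. Cubic part: 2*v**3.
The quadratic part v**2 - u**2 = (v − u)(v + u) splits into two distinct linear factors, so there are two distinct tangent lines y − 0 = ±(x − 1) — this is a node (ordinary double point).
Classification: node.


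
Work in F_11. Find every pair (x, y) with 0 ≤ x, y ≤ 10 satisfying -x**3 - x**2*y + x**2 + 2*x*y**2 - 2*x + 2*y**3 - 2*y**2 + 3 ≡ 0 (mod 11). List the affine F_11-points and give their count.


Affine F_11-points: {(0, 2), (0, 4), (0, 6), (1, 10), (2, 2), (2, 3), (2, 5), (4, 10), (7, 5), (8, 2), (8, 3), (8, 10), (9, 1), (9, 5), (9, 8), (10, 3)}; count = 16.

For each of the 121 pairs (x, y) ∈ F_11², evaluate f(x, y) mod 11. Record the zeros.
  x = 0: [0↦3, 1↦3, 2↦0, 3↦6, 4↦0, 5↦5, 6↦0, 7↦8, 8↦8, 9↦1, 10↦10]  zeros at y ∈ {2, 4, 6}
  x = 1: [0↦1, 1↦2, 2↦4, 3↦8, 4↦4, 5↦4, 6↦9, 7↦9, 8↦5, 9↦9, 10↦0]  zeros at y ∈ {10}
  x = 2: [0↦6, 1↦6, 2↦0, 3↦0, 4↦7, 5↦0, 6↦2, 7↦3, 8↦4, 9↦6, 10↦10]  zeros at y ∈ {2, 3, 5}
  x = 3: [0↦1, 1↦9, 2↦4, 3↦9, 4↦3, 5↦9, 6↦6, 7↦6, 8↦10, 9↦8, 10↦1]  zeros at y ∈ ∅
  x = 4: [0↦2, 1↦5, 2↦10, 3↦7, 4↦8, 5↦3, 6↦4, 7↦1, 8↦6, 9↦9, 10↦0]  zeros at y ∈ {10}
  x = 5: [0↦3, 1↦10, 2↦1, 3↦10, 4↦5, 5↦9, 6↦1, 7↦4, 8↦8, 9↦3, 10↦1]  zeros at y ∈ ∅
  x = 6: [0↦9, 1↦7, 2↦4, 3↦1, 4↦10, 5↦10, 6↦2, 7↦9, 8↦10, 9↦6, 10↦9]  zeros at y ∈ ∅
  x = 7: [0↦3, 1↦1, 2↦2, 3↦7, 4↦6, 5↦0, 6↦1, 7↦10, 8↦6, 9↦1, 10↦7]  zeros at y ∈ {5}
  x = 8: [0↦1, 1↦8, 2↦0, 3↦0, 4↦9, 5↦6, 6↦3, 7↦1, 8↦1, 9↦4, 10↦0]  zeros at y ∈ {2, 3, 10}
  x = 9: [0↦8, 1↦0, 2↦3, 3↦7, 4↦2, 5↦0, 6↦2, 7↦9, 8↦0, 9↦9, 10↦4]  zeros at y ∈ {1, 5, 8}
  x = 10: [0↦7, 1↦4, 2↦5, 3↦0, 4↦1, 5↦9, 6↦3, 7↦6, 8↦8, 9↦10, 10↦2]  zeros at y ∈ {3}
Collecting zeros: affine points = {(0, 2), (0, 4), (0, 6), (1, 10), (2, 2), (2, 3), (2, 5), (4, 10), (7, 5), (8, 2), (8, 3), (8, 10), (9, 1), (9, 5), (9, 8), (10, 3)}.
Total count |C(F_11)_aff| = 16.


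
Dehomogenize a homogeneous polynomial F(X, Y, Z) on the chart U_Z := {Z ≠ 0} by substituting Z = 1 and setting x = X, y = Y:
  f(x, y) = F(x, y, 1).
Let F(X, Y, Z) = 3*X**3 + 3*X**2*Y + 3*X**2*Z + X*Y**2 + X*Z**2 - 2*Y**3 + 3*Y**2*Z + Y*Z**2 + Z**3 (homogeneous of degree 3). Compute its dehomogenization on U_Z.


f(x, y) = 3*x**3 + 3*x**2*y + 3*x**2 + x*y**2 + x - 2*y**3 + 3*y**2 + y + 1

On U_Z we set Z = 1. Each monomial c·X^i·Y^j·Z^k in F becomes c·x^i·y^j·1^k = c·x^i·y^j.
Substituting Z = 1: F(X, Y, 1) = 3*x**3 + 3*x**2*y + 3*x**2 + x*y**2 + x - 2*y**3 + 3*y**2 + y + 1.
Note: deg(f) ≤ deg(F) = 3; strict inequality happens when F is divisible by Z (lost terms).


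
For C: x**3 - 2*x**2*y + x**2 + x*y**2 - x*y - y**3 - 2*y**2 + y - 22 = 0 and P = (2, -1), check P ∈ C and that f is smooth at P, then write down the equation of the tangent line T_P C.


Tangent line at P: 26*x - 12*y - 64 = 0.

Step 1: f(2, -1) = 0, so P lies on C.
Step 2: partial derivatives
  f_x(x, y) = 3*x**2 - 4*x*y + 2*x + y**2 - y, f_y(x, y) = -2*x**2 + 2*x*y - x - 3*y**2 - 4*y + 1.
  f_x(P) = 26, f_y(P) = -12 (gradient nonzero, so P is smooth).
Step 3: tangent line at P: 26·(x − 2) + -12·(y − -1) = 0.
Expanding: 26*x - 12*y - 64 = 0.


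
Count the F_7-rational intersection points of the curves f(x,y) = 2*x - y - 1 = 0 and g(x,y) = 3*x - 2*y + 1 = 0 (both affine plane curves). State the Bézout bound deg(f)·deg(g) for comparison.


Common zeros: {(3, 5)}; count = 1; Bézout bound = 1.

deg(f) = 1, deg(g) = 1, so Bézout bound = 1.
Scan x ∈ F_7. For each x, list the y ∈ F_7 with f(x, y) ≡ 0 and those with g(x, y) ≡ 0 (mod 7); the common zeros in that column are the intersection.
  x = 0: f ≡ 0 at y ∈ {6}; g ≡ 0 at y ∈ {4}; common: ∅.
  x = 1: f ≡ 0 at y ∈ {1}; g ≡ 0 at y ∈ {2}; common: ∅.
  x = 2: f ≡ 0 at y ∈ {3}; g ≡ 0 at y ∈ {0}; common: ∅.
  x = 3: f ≡ 0 at y ∈ {5}; g ≡ 0 at y ∈ {5}; common: {5}.
  x = 4: f ≡ 0 at y ∈ {0}; g ≡ 0 at y ∈ {3}; common: ∅.
  x = 5: f ≡ 0 at y ∈ {2}; g ≡ 0 at y ∈ {1}; common: ∅.
  x = 6: f ≡ 0 at y ∈ {4}; g ≡ 0 at y ∈ {6}; common: ∅.
Collecting: common zeros = {(3, 5)}, so the count is 1.
Comparison with the Bézout bound: 1 ≤ 1 = deg(f)·deg(g), as expected for curves with no common component (the bound is attained).


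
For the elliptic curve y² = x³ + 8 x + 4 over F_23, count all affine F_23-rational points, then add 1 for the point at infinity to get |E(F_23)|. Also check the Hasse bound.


Affine points = {(0, 2), (0, 21), (1, 6), (1, 17), (3, 3), (3, 20), (4, 10), (4, 13), (5, 10), (5, 13), (7, 9), (7, 14), (9, 0), (10, 7), (10, 16), (14, 10), (14, 13), (15, 7), (15, 16), (17, 4), (17, 19), (18, 0), (19, 0), (21, 7), (21, 16), (22, 8), (22, 15)}; affine count = 27; |E(F_23)| = 28.

Discriminant check: Δ ∝ 4a³ + 27b² = 4·8³ + 27·4² = 4·512 + 27·16 ≡ 19 (mod 23). Nonzero ⇒ E is nonsingular.
For each x ∈ F_23, compute rhs = x³ + 8·x + 4 mod 23, then count y ∈ F_23 with y² ≡ rhs.
  x = 0: rhs = 4, matching y values: 2, 21 (2 points).
  x = 1: rhs = 13, matching y values: 6, 17 (2 points).
  x = 2: rhs = 5, matching y values: none (0 points).
  x = 3: rhs = 9, matching y values: 3, 20 (2 points).
  x = 4: rhs = 8, matching y values: 10, 13 (2 points).
  x = 5: rhs = 8, matching y values: 10, 13 (2 points).
  x = 6: rhs = 15, matching y values: none (0 points).
  x = 7: rhs = 12, matching y values: 9, 14 (2 points).
  x = 8: rhs = 5, matching y values: none (0 points).
  x = 9: rhs = 0, matching y values: 0 (1 points).
  x = 10: rhs = 3, matching y values: 7, 16 (2 points).
  x = 11: rhs = 20, matching y values: none (0 points).
  x = 12: rhs = 11, matching y values: none (0 points).
  x = 13: rhs = 5, matching y values: none (0 points).
  x = 14: rhs = 8, matching y values: 10, 13 (2 points).
  x = 15: rhs = 3, matching y values: 7, 16 (2 points).
  x = 16: rhs = 19, matching y values: none (0 points).
  x = 17: rhs = 16, matching y values: 4, 19 (2 points).
  x = 18: rhs = 0, matching y values: 0 (1 points).
  x = 19: rhs = 0, matching y values: 0 (1 points).
  x = 20: rhs = 22, matching y values: none (0 points).
  x = 21: rhs = 3, matching y values: 7, 16 (2 points).
  x = 22: rhs = 18, matching y values: 8, 15 (2 points).
Total affine count: 27.
Full point count |E(F_23)| = 27 + 1 = 28.
Hasse bound: |28 − (23+1)| = |4| = 4 ≤ 2√23 ≈ 9.5917 ✓.


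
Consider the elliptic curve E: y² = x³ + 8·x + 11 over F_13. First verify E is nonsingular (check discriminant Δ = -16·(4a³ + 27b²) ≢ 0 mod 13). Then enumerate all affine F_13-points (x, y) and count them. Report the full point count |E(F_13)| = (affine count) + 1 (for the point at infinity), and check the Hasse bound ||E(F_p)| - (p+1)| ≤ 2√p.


Affine points = {(2, 3), (2, 10), (3, 6), (3, 7), (4, 4), (4, 9), (10, 5), (10, 8), (11, 0)}; affine count = 9; |E(F_13)| = 10.

Discriminant check: Δ ∝ 4a³ + 27b² = 4·8³ + 27·11² = 4·512 + 27·121 ≡ 11 (mod 13). Nonzero ⇒ E is nonsingular.
For each x ∈ F_13, compute rhs = x³ + 8·x + 11 mod 13, then count y ∈ F_13 with y² ≡ rhs.
  x = 0: rhs = 11, matching y values: none (0 points).
  x = 1: rhs = 7, matching y values: none (0 points).
  x = 2: rhs = 9, matching y values: 3, 10 (2 points).
  x = 3: rhs = 10, matching y values: 6, 7 (2 points).
  x = 4: rhs = 3, matching y values: 4, 9 (2 points).
  x = 5: rhs = 7, matching y values: none (0 points).
  x = 6: rhs = 2, matching y values: none (0 points).
  x = 7: rhs = 7, matching y values: none (0 points).
  x = 8: rhs = 2, matching y values: none (0 points).
  x = 9: rhs = 6, matching y values: none (0 points).
  x = 10: rhs = 12, matching y values: 5, 8 (2 points).
  x = 11: rhs = 0, matching y values: 0 (1 points).
  x = 12: rhs = 2, matching y values: none (0 points).
Total affine count: 9.
Full point count |E(F_13)| = 9 + 1 = 10.
Hasse bound: |10 − (13+1)| = |-4| = 4 ≤ 2√13 ≈ 7.2111 ✓.


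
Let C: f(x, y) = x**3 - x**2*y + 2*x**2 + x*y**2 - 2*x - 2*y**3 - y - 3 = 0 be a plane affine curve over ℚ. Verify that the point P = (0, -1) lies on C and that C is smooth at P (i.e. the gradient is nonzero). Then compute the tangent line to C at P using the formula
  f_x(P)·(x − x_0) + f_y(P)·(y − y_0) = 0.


Tangent line at P: -x - 7*y - 7 = 0.

Step 1: f(0, -1) = 0, so P lies on C.
Step 2: partial derivatives
  f_x(x, y) = 3*x**2 - 2*x*y + 4*x + y**2 - 2, f_y(x, y) = -x**2 + 2*x*y - 6*y**2 - 1.
  f_x(P) = -1, f_y(P) = -7 (gradient nonzero, so P is smooth).
Step 3: tangent line at P: -1·(x − 0) + -7·(y − -1) = 0.
Expanding: -x - 7*y - 7 = 0.


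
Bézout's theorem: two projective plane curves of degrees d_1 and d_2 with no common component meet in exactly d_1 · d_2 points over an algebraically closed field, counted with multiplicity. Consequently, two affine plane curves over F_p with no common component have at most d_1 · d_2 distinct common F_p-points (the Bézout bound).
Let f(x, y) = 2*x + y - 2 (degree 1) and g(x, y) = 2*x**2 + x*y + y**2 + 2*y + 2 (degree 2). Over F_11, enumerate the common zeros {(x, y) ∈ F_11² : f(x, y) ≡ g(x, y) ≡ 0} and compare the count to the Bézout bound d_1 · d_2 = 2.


Common zeros: ∅; count = 0; Bézout bound = 2.

deg(f) = 1, deg(g) = 2, so Bézout bound = 2.
Scan x ∈ F_11. For each x, list the y ∈ F_11 with f(x, y) ≡ 0 and those with g(x, y) ≡ 0 (mod 11); the common zeros in that column are the intersection.
  x = 0: f ≡ 0 at y ∈ {2}; g ≡ 0 at y ∈ ∅; common: ∅.
  x = 1: f ≡ 0 at y ∈ {0}; g ≡ 0 at y ∈ {3, 5}; common: ∅.
  x = 2: f ≡ 0 at y ∈ {9}; g ≡ 0 at y ∈ {2, 5}; common: ∅.
  x = 3: f ≡ 0 at y ∈ {7}; g ≡ 0 at y ∈ {3}; common: ∅.
  x = 4: f ≡ 0 at y ∈ {5}; g ≡ 0 at y ∈ ∅; common: ∅.
  x = 5: f ≡ 0 at y ∈ {3}; g ≡ 0 at y ∈ ∅; common: ∅.
  x = 6: f ≡ 0 at y ∈ {1}; g ≡ 0 at y ∈ ∅; common: ∅.
  x = 7: f ≡ 0 at y ∈ {10}; g ≡ 0 at y ∈ {1}; common: ∅.
  x = 8: f ≡ 0 at y ∈ {8}; g ≡ 0 at y ∈ {2, 10}; common: ∅.
  x = 9: f ≡ 0 at y ∈ {6}; g ≡ 0 at y ∈ {1, 10}; common: ∅.
  x = 10: f ≡ 0 at y ∈ {4}; g ≡ 0 at y ∈ ∅; common: ∅.
Collecting: common zeros = ∅, so the count is 0.
Comparison with the Bézout bound: 0 ≤ 2 = deg(f)·deg(g), as expected for curves with no common component (the affine F_11-count falls short of the bound because intersections may lie at infinity, over extension fields, or carry multiplicity).


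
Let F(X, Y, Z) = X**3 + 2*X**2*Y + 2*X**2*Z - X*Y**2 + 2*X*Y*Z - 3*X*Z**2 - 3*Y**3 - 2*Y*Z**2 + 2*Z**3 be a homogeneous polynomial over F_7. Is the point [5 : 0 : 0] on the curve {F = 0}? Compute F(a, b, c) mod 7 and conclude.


F(5,0,0) ≡ 6 (mod 7); P is NOT on the curve.

Evaluate F(5, 0, 0) term-by-term (mod 7).
  X**3 ↦ 1·125·1·1 = 125
  2*X**2*Y ↦ 2·25·0·1 = 0
  2*X**2*Z ↦ 2·25·1·0 = 0
  -X*Y**2 ↦ -1·5·0·1 = 0
  2*X*Y*Z ↦ 2·5·0·0 = 0
  -3*X*Z**2 ↦ -3·5·1·0 = 0
  -3*Y**3 ↦ -3·1·0·1 = 0
  -2*Y*Z**2 ↦ -2·1·0·0 = 0
  2*Z**3 ↦ 2·1·1·0 = 0
Sum: F(5, 0, 0) = (125) + (0) + (0) + (0) + (0) + (0) + (0) + (0) + (0) = 125.
Reducing mod 7: 125 ≡ 6 (mod 7).
Since F(a, b, c) ≡ 6 ≠ 0 (mod 7), P does NOT lie on the curve.


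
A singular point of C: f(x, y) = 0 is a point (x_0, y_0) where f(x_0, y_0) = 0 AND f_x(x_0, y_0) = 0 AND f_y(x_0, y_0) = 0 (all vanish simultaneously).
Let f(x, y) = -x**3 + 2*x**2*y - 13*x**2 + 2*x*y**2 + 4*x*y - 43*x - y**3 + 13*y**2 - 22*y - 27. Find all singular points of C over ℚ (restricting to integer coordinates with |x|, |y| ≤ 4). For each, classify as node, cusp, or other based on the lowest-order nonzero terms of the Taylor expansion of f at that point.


Singular points: {(-3, 2)}; classification: cusp.

Compute partial derivatives:
  f_x = -3*x**2 + 4*x*y - 26*x + 2*y**2 + 4*y - 43.
  f_y = 2*x**2 + 4*x*y + 4*x - 3*y**2 + 26*y - 22.
Scan x_0 ∈ {−4, ..., 4}. For each x_0, f_y(x_0, y) is a polynomial in y; find its integer roots y ∈ {−4, ..., 4}, then test f_x and f at those candidates.
  x = -4: f_y(-4, y) = -3*y**2 + 10*y - 6; no integer root y with |y| ≤ 4.
  x = -3: f_y(-3, y) = -3*y**2 + 14*y - 16; vanishes at y ∈ {2}. (-3, 2): f_x = 0, f = 0 — SINGULAR.
  x = -2: f_y(-2, y) = -3*y**2 + 18*y - 22; no integer root y with |y| ≤ 4.
  x = -1: f_y(-1, y) = -3*y**2 + 22*y - 24; no integer root y with |y| ≤ 4.
  x = 0: f_y(0, y) = -3*y**2 + 26*y - 22; no integer root y with |y| ≤ 4.
  x = 1: f_y(1, y) = -3*y**2 + 30*y - 16; no integer root y with |y| ≤ 4.
  x = 2: f_y(2, y) = -3*y**2 + 34*y - 6; no integer root y with |y| ≤ 4.
  x = 3: f_y(3, y) = -3*y**2 + 38*y + 8; no integer root y with |y| ≤ 4.
  x = 4: f_y(4, y) = -3*y**2 + 42*y + 26; no integer root y with |y| ≤ 4.
Only singular point on the grid: (-3, 2).
Classify: substitute x = -3 + u, y = 2 + v and expand: f = -u**3 + 2*u**2*v + 2*u*v**2 - v**3 + v**2.
No constant or linear terms (consistent with a singular point). Quadratic part: v**2. Cubic part: -u**3 + 2*u**2*v + 2*u*v**2 - v**3.
The quadratic part v**2 is a perfect square, so there is a single (double) tangent line v = 0, i.e. y = 2. Restricting the cubic part to that line (v = 0) leaves -u**3 ≠ 0, so f is not divisible by v and the branch is v² ≈ u**3 to lowest order — this is a cusp.
Classification: cusp.


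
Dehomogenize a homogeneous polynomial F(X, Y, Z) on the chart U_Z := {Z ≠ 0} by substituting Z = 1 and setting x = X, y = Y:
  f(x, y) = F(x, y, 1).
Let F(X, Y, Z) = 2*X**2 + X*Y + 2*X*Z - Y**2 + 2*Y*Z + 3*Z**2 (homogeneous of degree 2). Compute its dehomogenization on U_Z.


f(x, y) = 2*x**2 + x*y + 2*x - y**2 + 2*y + 3

On U_Z we set Z = 1. Each monomial c·X^i·Y^j·Z^k in F becomes c·x^i·y^j·1^k = c·x^i·y^j.
Substituting Z = 1: F(X, Y, 1) = 2*x**2 + x*y + 2*x - y**2 + 2*y + 3.
Note: deg(f) ≤ deg(F) = 2; strict inequality happens when F is divisible by Z (lost terms).


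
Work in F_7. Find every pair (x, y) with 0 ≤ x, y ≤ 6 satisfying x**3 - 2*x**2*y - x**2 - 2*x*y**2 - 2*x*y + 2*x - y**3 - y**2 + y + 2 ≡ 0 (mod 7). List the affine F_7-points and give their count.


Affine F_7-points: {(2, 1), (3, 2), (3, 3), (5, 0), (5, 4), (5, 6)}; count = 6.

For each of the 49 pairs (x, y) ∈ F_7², evaluate f(x, y) mod 7. Record the zeros.
  x = 0: [0↦2, 1↦1, 2↦6, 3↦4, 4↦3, 5↦4, 6↦1]  zeros at y ∈ ∅
  x = 1: [0↦4, 1↦4, 2↦6, 3↦4, 4↦6, 5↦6, 6↦5]  zeros at y ∈ ∅
  x = 2: [0↦3, 1↦0, 2↦2, 3↦3, 4↦4, 5↦6, 6↦3]  zeros at y ∈ {1}
  x = 3: [0↦5, 1↦2, 2↦0, 3↦0, 4↦3, 5↦3, 6↦1]  zeros at y ∈ {2, 3}
  x = 4: [0↦2, 1↦2, 2↦6, 3↦1, 4↦2, 5↦3, 6↦5]  zeros at y ∈ ∅
  x = 5: [0↦0, 1↦6, 2↦5, 3↦5, 4↦0, 5↦5, 6↦0]  zeros at y ∈ {0, 4, 6}
  x = 6: [0↦5, 1↦6, 2↦3, 3↦4, 4↦3, 5↦1, 6↦6]  zeros at y ∈ ∅
Collecting zeros: affine points = {(2, 1), (3, 2), (3, 3), (5, 0), (5, 4), (5, 6)}.
Total count |C(F_7)_aff| = 6.


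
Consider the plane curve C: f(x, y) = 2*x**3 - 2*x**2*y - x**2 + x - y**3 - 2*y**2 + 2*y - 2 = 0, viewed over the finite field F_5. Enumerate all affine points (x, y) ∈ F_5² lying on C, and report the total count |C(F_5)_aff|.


Affine F_5-points: {(0, 4), (1, 0), (1, 3)}; count = 3.

For each of the 25 pairs (x, y) ∈ F_5², evaluate f(x, y) mod 5. Record the zeros.
  x = 0: [0↦3, 1↦2, 2↦1, 3↦4, 4↦0]  zeros at y ∈ {4}
  x = 1: [0↦0, 1↦2, 2↦4, 3↦0, 4↦4]  zeros at y ∈ {0, 3}
  x = 2: [0↦2, 1↦3, 2↦4, 3↦4, 4↦2]  zeros at y ∈ ∅
  x = 3: [0↦1, 1↦2, 2↦3, 3↦3, 4↦1]  zeros at y ∈ ∅
  x = 4: [0↦4, 1↦1, 2↦3, 3↦4, 4↦3]  zeros at y ∈ ∅
Collecting zeros: affine points = {(0, 4), (1, 0), (1, 3)}.
Total count |C(F_5)_aff| = 3.


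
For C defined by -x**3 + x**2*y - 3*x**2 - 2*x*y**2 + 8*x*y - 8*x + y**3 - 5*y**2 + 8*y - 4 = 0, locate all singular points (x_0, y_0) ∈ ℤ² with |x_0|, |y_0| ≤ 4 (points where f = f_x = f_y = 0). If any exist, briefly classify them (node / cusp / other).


Singular points: {(0, 2)}; classification: node.

Compute partial derivatives:
  f_x = -3*x**2 + 2*x*y - 6*x - 2*y**2 + 8*y - 8.
  f_y = x**2 - 4*x*y + 8*x + 3*y**2 - 10*y + 8.
Scan x_0 ∈ {−4, ..., 4}. For each x_0, f_y(x_0, y) is a polynomial in y; find its integer roots y ∈ {−4, ..., 4}, then test f_x and f at those candidates.
  x = -4: f_y(-4, y) = 3*y**2 + 6*y - 8; no integer root y with |y| ≤ 4.
  x = -3: f_y(-3, y) = 3*y**2 + 2*y - 7; no integer root y with |y| ≤ 4.
  x = -2: f_y(-2, y) = 3*y**2 - 2*y - 4; no integer root y with |y| ≤ 4.
  x = -1: f_y(-1, y) = 3*y**2 - 6*y + 1; no integer root y with |y| ≤ 4.
  x = 0: f_y(0, y) = 3*y**2 - 10*y + 8; vanishes at y ∈ {2}. (0, 2): f_x = 0, f = 0 — SINGULAR.
  x = 1: f_y(1, y) = 3*y**2 - 14*y + 17; no integer root y with |y| ≤ 4.
  x = 2: f_y(2, y) = 3*y**2 - 18*y + 28; no integer root y with |y| ≤ 4.
  x = 3: f_y(3, y) = 3*y**2 - 22*y + 41; no integer root y with |y| ≤ 4.
  x = 4: f_y(4, y) = 3*y**2 - 26*y + 56; vanishes at y ∈ {4}. (4, 4): f_x = -48 ≠ 0.
Only singular point on the grid: (0, 2).
Classify: substitute x = 0 + u, y = 2 + v and expand: f = -u**3 + u**2*v - u**2 - 2*u*v**2 + v**3 + v**2.
No constant or linear terms (consistent with a singular point). Quadratic part: -u**2 + v**2. Cubic part: -u**3 + u**2*v - 2*u*v**2 + v**3.
The quadratic part v**2 - u**2 = (v − u)(v + u) splits into two distinct linear factors, so there are two distinct tangent lines y − 2 = ±(x − 0) — this is a node (ordinary double point).
Classification: node.


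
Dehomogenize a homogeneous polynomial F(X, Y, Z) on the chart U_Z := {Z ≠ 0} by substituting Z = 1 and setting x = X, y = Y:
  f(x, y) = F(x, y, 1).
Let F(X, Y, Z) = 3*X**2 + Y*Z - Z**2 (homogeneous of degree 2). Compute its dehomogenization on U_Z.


f(x, y) = 3*x**2 + y - 1

On U_Z we set Z = 1. Each monomial c·X^i·Y^j·Z^k in F becomes c·x^i·y^j·1^k = c·x^i·y^j.
Substituting Z = 1: F(X, Y, 1) = 3*x**2 + y - 1.
Note: deg(f) ≤ deg(F) = 2; strict inequality happens when F is divisible by Z (lost terms).


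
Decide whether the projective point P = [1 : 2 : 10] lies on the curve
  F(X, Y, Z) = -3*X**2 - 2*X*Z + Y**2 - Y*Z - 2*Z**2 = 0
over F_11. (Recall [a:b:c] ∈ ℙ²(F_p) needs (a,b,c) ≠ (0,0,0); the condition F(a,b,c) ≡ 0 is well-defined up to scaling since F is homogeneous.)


F(1,2,10) ≡ 3 (mod 11); P is NOT on the curve.

Evaluate F(1, 2, 10) term-by-term (mod 11).
  -3*X**2 ↦ -3·1·1·1 = -3
  -2*X*Z ↦ -2·1·1·10 = -20
  Y**2 ↦ 1·1·4·1 = 4
  -Y*Z ↦ -1·1·2·10 = -20
  -2*Z**2 ↦ -2·1·1·100 = -200
Sum: F(1, 2, 10) = (-3) + (-20) + (4) + (-20) + (-200) = -239.
Reducing mod 11: -239 ≡ 3 (mod 11).
Since F(a, b, c) ≡ 3 ≠ 0 (mod 11), P does NOT lie on the curve.


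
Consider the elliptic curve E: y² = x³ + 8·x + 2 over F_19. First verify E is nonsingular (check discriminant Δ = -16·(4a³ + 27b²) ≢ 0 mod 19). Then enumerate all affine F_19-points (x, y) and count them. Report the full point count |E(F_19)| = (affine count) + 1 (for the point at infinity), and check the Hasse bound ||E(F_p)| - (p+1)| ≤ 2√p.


Affine points = {(1, 7), (1, 12), (2, 8), (2, 11), (6, 0), (9, 9), (9, 10), (13, 2), (13, 17), (15, 1), (15, 18), (17, 4), (17, 15)}; affine count = 13; |E(F_19)| = 14.

Discriminant check: Δ ∝ 4a³ + 27b² = 4·8³ + 27·2² = 4·512 + 27·4 ≡ 9 (mod 19). Nonzero ⇒ E is nonsingular.
For each x ∈ F_19, compute rhs = x³ + 8·x + 2 mod 19, then count y ∈ F_19 with y² ≡ rhs.
  x = 0: rhs = 2, matching y values: none (0 points).
  x = 1: rhs = 11, matching y values: 7, 12 (2 points).
  x = 2: rhs = 7, matching y values: 8, 11 (2 points).
  x = 3: rhs = 15, matching y values: none (0 points).
  x = 4: rhs = 3, matching y values: none (0 points).
  x = 5: rhs = 15, matching y values: none (0 points).
  x = 6: rhs = 0, matching y values: 0 (1 points).
  x = 7: rhs = 2, matching y values: none (0 points).
  x = 8: rhs = 8, matching y values: none (0 points).
  x = 9: rhs = 5, matching y values: 9, 10 (2 points).
  x = 10: rhs = 18, matching y values: none (0 points).
  x = 11: rhs = 15, matching y values: none (0 points).
  x = 12: rhs = 2, matching y values: none (0 points).
  x = 13: rhs = 4, matching y values: 2, 17 (2 points).
  x = 14: rhs = 8, matching y values: none (0 points).
  x = 15: rhs = 1, matching y values: 1, 18 (2 points).
  x = 16: rhs = 8, matching y values: none (0 points).
  x = 17: rhs = 16, matching y values: 4, 15 (2 points).
  x = 18: rhs = 12, matching y values: none (0 points).
Total affine count: 13.
Full point count |E(F_19)| = 13 + 1 = 14.
Hasse bound: |14 − (19+1)| = |-6| = 6 ≤ 2√19 ≈ 8.7178 ✓.


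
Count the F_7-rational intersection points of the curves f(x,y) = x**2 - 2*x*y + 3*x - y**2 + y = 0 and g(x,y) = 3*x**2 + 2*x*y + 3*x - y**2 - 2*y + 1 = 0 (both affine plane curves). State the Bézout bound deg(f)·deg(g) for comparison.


Common zeros: ∅; count = 0; Bézout bound = 4.

deg(f) = 2, deg(g) = 2, so Bézout bound = 4.
Scan x ∈ F_7. For each x, list the y ∈ F_7 with f(x, y) ≡ 0 and those with g(x, y) ≡ 0 (mod 7); the common zeros in that column are the intersection.
  x = 0: f ≡ 0 at y ∈ {0, 1}; g ≡ 0 at y ∈ {2, 3}; common: ∅.
  x = 1: f ≡ 0 at y ∈ ∅; g ≡ 0 at y ∈ {0}; common: ∅.
  x = 2: f ≡ 0 at y ∈ {2}; g ≡ 0 at y ∈ ∅; common: ∅.
  x = 3: f ≡ 0 at y ∈ ∅; g ≡ 0 at y ∈ ∅; common: ∅.
  x = 4: f ≡ 0 at y ∈ {0}; g ≡ 0 at y ∈ {3}; common: ∅.
  x = 5: f ≡ 0 at y ∈ ∅; g ≡ 0 at y ∈ {0, 1}; common: ∅.
  x = 6: f ≡ 0 at y ∈ {1, 2}; g ≡ 0 at y ∈ ∅; common: ∅.
Collecting: common zeros = ∅, so the count is 0.
Comparison with the Bézout bound: 0 ≤ 4 = deg(f)·deg(g), as expected for curves with no common component (the affine F_7-count falls short of the bound because intersections may lie at infinity, over extension fields, or carry multiplicity).


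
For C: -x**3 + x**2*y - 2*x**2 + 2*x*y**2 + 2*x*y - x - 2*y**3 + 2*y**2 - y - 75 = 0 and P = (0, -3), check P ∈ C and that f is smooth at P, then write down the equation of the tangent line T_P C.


Tangent line at P: 11*x - 67*y - 201 = 0.

Step 1: f(0, -3) = 0, so P lies on C.
Step 2: partial derivatives
  f_x(x, y) = -3*x**2 + 2*x*y - 4*x + 2*y**2 + 2*y - 1, f_y(x, y) = x**2 + 4*x*y + 2*x - 6*y**2 + 4*y - 1.
  f_x(P) = 11, f_y(P) = -67 (gradient nonzero, so P is smooth).
Step 3: tangent line at P: 11·(x − 0) + -67·(y − -3) = 0.
Expanding: 11*x - 67*y - 201 = 0.


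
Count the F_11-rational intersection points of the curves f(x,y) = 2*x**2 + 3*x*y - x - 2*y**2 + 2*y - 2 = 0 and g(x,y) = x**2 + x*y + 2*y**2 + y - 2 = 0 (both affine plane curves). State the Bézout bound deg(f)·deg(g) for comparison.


Common zeros: ∅; count = 0; Bézout bound = 4.

deg(f) = 2, deg(g) = 2, so Bézout bound = 4.
Scan x ∈ F_11. For each x, list the y ∈ F_11 with f(x, y) ≡ 0 and those with g(x, y) ≡ 0 (mod 11); the common zeros in that column are the intersection.
  x = 0: f ≡ 0 at y ∈ ∅; g ≡ 0 at y ∈ ∅; common: ∅.
  x = 1: f ≡ 0 at y ∈ ∅; g ≡ 0 at y ∈ {2, 8}; common: ∅.
  x = 2: f ≡ 0 at y ∈ ∅; g ≡ 0 at y ∈ {7, 8}; common: ∅.
  x = 3: f ≡ 0 at y ∈ {1, 10}; g ≡ 0 at y ∈ {4, 5}; common: ∅.
  x = 4: f ≡ 0 at y ∈ ∅; g ≡ 0 at y ∈ {4, 10}; common: ∅.
  x = 5: f ≡ 0 at y ∈ ∅; g ≡ 0 at y ∈ ∅; common: ∅.
  x = 6: f ≡ 0 at y ∈ ∅; g ≡ 0 at y ∈ ∅; common: ∅.
  x = 7: f ≡ 0 at y ∈ {1, 5}; g ≡ 0 at y ∈ ∅; common: ∅.
  x = 8: f ≡ 0 at y ∈ {5, 8}; g ≡ 0 at y ∈ {2, 10}; common: ∅.
  x = 9: f ≡ 0 at y ∈ {3, 6}; g ≡ 0 at y ∈ ∅; common: ∅.
  x = 10: f ≡ 0 at y ∈ {6, 10}; g ≡ 0 at y ∈ ∅; common: ∅.
Collecting: common zeros = ∅, so the count is 0.
Comparison with the Bézout bound: 0 ≤ 4 = deg(f)·deg(g), as expected for curves with no common component (the affine F_11-count falls short of the bound because intersections may lie at infinity, over extension fields, or carry multiplicity).


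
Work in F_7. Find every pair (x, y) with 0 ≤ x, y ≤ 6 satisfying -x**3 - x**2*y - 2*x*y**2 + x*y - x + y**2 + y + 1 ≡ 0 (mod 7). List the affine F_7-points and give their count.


Affine F_7-points: {(0, 2), (0, 4), (1, 3), (1, 5), (4, 6), (5, 2), (5, 6), (6, 6)}; count = 8.

For each of the 49 pairs (x, y) ∈ F_7², evaluate f(x, y) mod 7. Record the zeros.
  x = 0: [0↦1, 1↦3, 2↦0, 3↦6, 4↦0, 5↦3, 6↦1]  zeros at y ∈ {2, 4}
  x = 1: [0↦6, 1↦6, 2↦4, 3↦0, 4↦1, 5↦0, 6↦4]  zeros at y ∈ {3, 5}
  x = 2: [0↦5, 1↦1, 2↦5, 3↦3, 4↦2, 5↦2, 6↦3]  zeros at y ∈ ∅
  x = 3: [0↦6, 1↦3, 2↦4, 3↦2, 4↦4, 5↦3, 6↦6]  zeros at y ∈ ∅
  x = 4: [0↦3, 1↦6, 2↦2, 3↦5, 4↦1, 5↦4, 6↦0]  zeros at y ∈ {6}
  x = 5: [0↦4, 1↦4, 2↦0, 3↦6, 4↦1, 5↦6, 6↦0]  zeros at y ∈ {2, 6}
  x = 6: [0↦3, 1↦5, 2↦6, 3↦6, 4↦5, 5↦3, 6↦0]  zeros at y ∈ {6}
Collecting zeros: affine points = {(0, 2), (0, 4), (1, 3), (1, 5), (4, 6), (5, 2), (5, 6), (6, 6)}.
Total count |C(F_7)_aff| = 8.


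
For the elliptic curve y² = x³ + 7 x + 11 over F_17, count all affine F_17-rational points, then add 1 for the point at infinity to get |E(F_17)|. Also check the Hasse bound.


Affine points = {(1, 6), (1, 11), (2, 4), (2, 13), (3, 5), (3, 12), (4, 1), (4, 16), (5, 1), (5, 16), (8, 1), (8, 16), (9, 2), (9, 15), (11, 5), (11, 12), (12, 2), (12, 15), (13, 2), (13, 15)}; affine count = 20; |E(F_17)| = 21.

Discriminant check: Δ ∝ 4a³ + 27b² = 4·7³ + 27·11² = 4·343 + 27·121 ≡ 15 (mod 17). Nonzero ⇒ E is nonsingular.
For each x ∈ F_17, compute rhs = x³ + 7·x + 11 mod 17, then count y ∈ F_17 with y² ≡ rhs.
  x = 0: rhs = 11, matching y values: none (0 points).
  x = 1: rhs = 2, matching y values: 6, 11 (2 points).
  x = 2: rhs = 16, matching y values: 4, 13 (2 points).
  x = 3: rhs = 8, matching y values: 5, 12 (2 points).
  x = 4: rhs = 1, matching y values: 1, 16 (2 points).
  x = 5: rhs = 1, matching y values: 1, 16 (2 points).
  x = 6: rhs = 14, matching y values: none (0 points).
  x = 7: rhs = 12, matching y values: none (0 points).
  x = 8: rhs = 1, matching y values: 1, 16 (2 points).
  x = 9: rhs = 4, matching y values: 2, 15 (2 points).
  x = 10: rhs = 10, matching y values: none (0 points).
  x = 11: rhs = 8, matching y values: 5, 12 (2 points).
  x = 12: rhs = 4, matching y values: 2, 15 (2 points).
  x = 13: rhs = 4, matching y values: 2, 15 (2 points).
  x = 14: rhs = 14, matching y values: none (0 points).
  x = 15: rhs = 6, matching y values: none (0 points).
  x = 16: rhs = 3, matching y values: none (0 points).
Total affine count: 20.
Full point count |E(F_17)| = 20 + 1 = 21.
Hasse bound: |21 − (17+1)| = |3| = 3 ≤ 2√17 ≈ 8.2462 ✓.


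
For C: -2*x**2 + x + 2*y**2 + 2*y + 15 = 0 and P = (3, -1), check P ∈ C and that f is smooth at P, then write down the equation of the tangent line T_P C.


Tangent line at P: -11*x - 2*y + 31 = 0.

Step 1: f(3, -1) = 0, so P lies on C.
Step 2: partial derivatives
  f_x(x, y) = 1 - 4*x, f_y(x, y) = 4*y + 2.
  f_x(P) = -11, f_y(P) = -2 (gradient nonzero, so P is smooth).
Step 3: tangent line at P: -11·(x − 3) + -2·(y − -1) = 0.
Expanding: -11*x - 2*y + 31 = 0.


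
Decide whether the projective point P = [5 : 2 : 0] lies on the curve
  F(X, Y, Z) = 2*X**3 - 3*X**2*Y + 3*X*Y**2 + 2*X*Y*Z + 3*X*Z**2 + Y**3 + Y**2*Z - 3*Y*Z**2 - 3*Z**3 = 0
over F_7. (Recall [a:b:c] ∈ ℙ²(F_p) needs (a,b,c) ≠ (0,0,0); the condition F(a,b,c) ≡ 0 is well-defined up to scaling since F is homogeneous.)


F(5,2,0) ≡ 0 (mod 7); P is on the curve.

Evaluate F(5, 2, 0) term-by-term (mod 7).
  2*X**3 ↦ 2·125·1·1 = 250
  -3*X**2*Y ↦ -3·25·2·1 = -150
  3*X*Y**2 ↦ 3·5·4·1 = 60
  2*X*Y*Z ↦ 2·5·2·0 = 0
  3*X*Z**2 ↦ 3·5·1·0 = 0
  Y**3 ↦ 1·1·8·1 = 8
  Y**2*Z ↦ 1·1·4·0 = 0
  -3*Y*Z**2 ↦ -3·1·2·0 = 0
  -3*Z**3 ↦ -3·1·1·0 = 0
Sum: F(5, 2, 0) = (250) + (-150) + (60) + (0) + (0) + (8) + (0) + (0) + (0) = 168.
Reducing mod 7: 168 ≡ 0 (mod 7).
Since F(a, b, c) ≡ 0 (mod 7), P lies on the curve.


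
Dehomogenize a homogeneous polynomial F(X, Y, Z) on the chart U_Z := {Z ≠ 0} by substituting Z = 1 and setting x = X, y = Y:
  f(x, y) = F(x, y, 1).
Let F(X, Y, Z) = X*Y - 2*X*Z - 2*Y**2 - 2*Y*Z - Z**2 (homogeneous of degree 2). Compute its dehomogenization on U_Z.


f(x, y) = x*y - 2*x - 2*y**2 - 2*y - 1

On U_Z we set Z = 1. Each monomial c·X^i·Y^j·Z^k in F becomes c·x^i·y^j·1^k = c·x^i·y^j.
Substituting Z = 1: F(X, Y, 1) = x*y - 2*x - 2*y**2 - 2*y - 1.
Note: deg(f) ≤ deg(F) = 2; strict inequality happens when F is divisible by Z (lost terms).


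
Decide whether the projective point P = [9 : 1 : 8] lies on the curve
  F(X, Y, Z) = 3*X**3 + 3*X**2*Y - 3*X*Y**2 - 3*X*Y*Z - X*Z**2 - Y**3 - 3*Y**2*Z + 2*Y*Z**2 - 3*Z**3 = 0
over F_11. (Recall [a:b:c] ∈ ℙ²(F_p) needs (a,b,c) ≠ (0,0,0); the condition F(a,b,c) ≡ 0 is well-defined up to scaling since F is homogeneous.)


F(9,1,8) ≡ 2 (mod 11); P is NOT on the curve.

Evaluate F(9, 1, 8) term-by-term (mod 11).
  3*X**3 ↦ 3·729·1·1 = 2187
  3*X**2*Y ↦ 3·81·1·1 = 243
  -3*X*Y**2 ↦ -3·9·1·1 = -27
  -3*X*Y*Z ↦ -3·9·1·8 = -216
  -X*Z**2 ↦ -1·9·1·64 = -576
  -Y**3 ↦ -1·1·1·1 = -1
  -3*Y**2*Z ↦ -3·1·1·8 = -24
  2*Y*Z**2 ↦ 2·1·1·64 = 128
  -3*Z**3 ↦ -3·1·1·512 = -1536
Sum: F(9, 1, 8) = (2187) + (243) + (-27) + (-216) + (-576) + (-1) + (-24) + (128) + (-1536) = 178.
Reducing mod 11: 178 ≡ 2 (mod 11).
Since F(a, b, c) ≡ 2 ≠ 0 (mod 11), P does NOT lie on the curve.


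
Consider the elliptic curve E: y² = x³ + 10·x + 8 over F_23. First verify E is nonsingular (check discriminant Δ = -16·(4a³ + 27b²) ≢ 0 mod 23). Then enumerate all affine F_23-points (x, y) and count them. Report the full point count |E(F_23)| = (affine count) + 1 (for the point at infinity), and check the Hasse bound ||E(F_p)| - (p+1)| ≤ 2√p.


Affine points = {(0, 10), (0, 13), (2, 6), (2, 17), (6, 10), (6, 13), (8, 5), (8, 18), (10, 2), (10, 21), (11, 0), (12, 4), (12, 19), (13, 9), (13, 14), (16, 3), (16, 20), (17, 10), (17, 13), (21, 7), (21, 16)}; affine count = 21; |E(F_23)| = 22.

Discriminant check: Δ ∝ 4a³ + 27b² = 4·10³ + 27·8² = 4·1000 + 27·64 ≡ 1 (mod 23). Nonzero ⇒ E is nonsingular.
For each x ∈ F_23, compute rhs = x³ + 10·x + 8 mod 23, then count y ∈ F_23 with y² ≡ rhs.
  x = 0: rhs = 8, matching y values: 10, 13 (2 points).
  x = 1: rhs = 19, matching y values: none (0 points).
  x = 2: rhs = 13, matching y values: 6, 17 (2 points).
  x = 3: rhs = 19, matching y values: none (0 points).
  x = 4: rhs = 20, matching y values: none (0 points).
  x = 5: rhs = 22, matching y values: none (0 points).
  x = 6: rhs = 8, matching y values: 10, 13 (2 points).
  x = 7: rhs = 7, matching y values: none (0 points).
  x = 8: rhs = 2, matching y values: 5, 18 (2 points).
  x = 9: rhs = 22, matching y values: none (0 points).
  x = 10: rhs = 4, matching y values: 2, 21 (2 points).
  x = 11: rhs = 0, matching y values: 0 (1 points).
  x = 12: rhs = 16, matching y values: 4, 19 (2 points).
  x = 13: rhs = 12, matching y values: 9, 14 (2 points).
  x = 14: rhs = 17, matching y values: none (0 points).
  x = 15: rhs = 14, matching y values: none (0 points).
  x = 16: rhs = 9, matching y values: 3, 20 (2 points).
  x = 17: rhs = 8, matching y values: 10, 13 (2 points).
  x = 18: rhs = 17, matching y values: none (0 points).
  x = 19: rhs = 19, matching y values: none (0 points).
  x = 20: rhs = 20, matching y values: none (0 points).
  x = 21: rhs = 3, matching y values: 7, 16 (2 points).
  x = 22: rhs = 20, matching y values: none (0 points).
Total affine count: 21.
Full point count |E(F_23)| = 21 + 1 = 22.
Hasse bound: |22 − (23+1)| = |-2| = 2 ≤ 2√23 ≈ 9.5917 ✓.
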